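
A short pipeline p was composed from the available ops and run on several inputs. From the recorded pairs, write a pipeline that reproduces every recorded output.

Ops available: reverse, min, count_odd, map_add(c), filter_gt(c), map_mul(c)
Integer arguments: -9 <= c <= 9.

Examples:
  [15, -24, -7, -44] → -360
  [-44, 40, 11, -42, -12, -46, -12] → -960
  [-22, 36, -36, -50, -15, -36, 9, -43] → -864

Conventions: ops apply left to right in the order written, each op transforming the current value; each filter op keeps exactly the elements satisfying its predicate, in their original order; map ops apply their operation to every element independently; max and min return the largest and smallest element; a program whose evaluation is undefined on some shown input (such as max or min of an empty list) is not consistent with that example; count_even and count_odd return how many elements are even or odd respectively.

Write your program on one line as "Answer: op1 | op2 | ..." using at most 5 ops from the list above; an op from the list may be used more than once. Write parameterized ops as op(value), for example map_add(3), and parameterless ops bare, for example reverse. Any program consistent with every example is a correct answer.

filter_gt(3) | reverse | map_mul(6) | map_mul(-4) | min

Check, running the answer program on each example:
  [15, -24, -7, -44] -> [15] -> [15] -> [90] -> [-360] -> -360
  [-44, 40, 11, -42, -12, -46, -12] -> [40, 11] -> [11, 40] -> [66, 240] -> [-264, -960] -> -960
  [-22, 36, -36, -50, -15, -36, 9, -43] -> [36, 9] -> [9, 36] -> [54, 216] -> [-216, -864] -> -864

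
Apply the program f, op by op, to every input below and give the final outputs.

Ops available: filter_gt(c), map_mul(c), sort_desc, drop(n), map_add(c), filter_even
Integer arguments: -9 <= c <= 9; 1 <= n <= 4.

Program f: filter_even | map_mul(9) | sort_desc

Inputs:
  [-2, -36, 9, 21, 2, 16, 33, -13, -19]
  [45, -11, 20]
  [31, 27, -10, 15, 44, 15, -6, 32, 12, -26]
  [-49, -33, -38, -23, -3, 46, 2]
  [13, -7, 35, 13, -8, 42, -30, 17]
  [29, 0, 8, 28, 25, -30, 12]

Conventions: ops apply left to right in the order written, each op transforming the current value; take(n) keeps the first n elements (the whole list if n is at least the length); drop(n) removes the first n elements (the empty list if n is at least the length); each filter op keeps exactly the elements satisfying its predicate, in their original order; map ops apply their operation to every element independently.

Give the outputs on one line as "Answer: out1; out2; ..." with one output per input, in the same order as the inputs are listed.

Execution, op by op:
  [-2, -36, 9, 21, 2, 16, 33, -13, -19] -> [-2, -36, 2, 16] -> [-18, -324, 18, 144] -> [144, 18, -18, -324]
  [45, -11, 20] -> [20] -> [180] -> [180]
  [31, 27, -10, 15, 44, 15, -6, 32, 12, -26] -> [-10, 44, -6, 32, 12, -26] -> [-90, 396, -54, 288, 108, -234] -> [396, 288, 108, -54, -90, -234]
  [-49, -33, -38, -23, -3, 46, 2] -> [-38, 46, 2] -> [-342, 414, 18] -> [414, 18, -342]
  [13, -7, 35, 13, -8, 42, -30, 17] -> [-8, 42, -30] -> [-72, 378, -270] -> [378, -72, -270]
  [29, 0, 8, 28, 25, -30, 12] -> [0, 8, 28, -30, 12] -> [0, 72, 252, -270, 108] -> [252, 108, 72, 0, -270]

[144, 18, -18, -324]; [180]; [396, 288, 108, -54, -90, -234]; [414, 18, -342]; [378, -72, -270]; [252, 108, 72, 0, -270]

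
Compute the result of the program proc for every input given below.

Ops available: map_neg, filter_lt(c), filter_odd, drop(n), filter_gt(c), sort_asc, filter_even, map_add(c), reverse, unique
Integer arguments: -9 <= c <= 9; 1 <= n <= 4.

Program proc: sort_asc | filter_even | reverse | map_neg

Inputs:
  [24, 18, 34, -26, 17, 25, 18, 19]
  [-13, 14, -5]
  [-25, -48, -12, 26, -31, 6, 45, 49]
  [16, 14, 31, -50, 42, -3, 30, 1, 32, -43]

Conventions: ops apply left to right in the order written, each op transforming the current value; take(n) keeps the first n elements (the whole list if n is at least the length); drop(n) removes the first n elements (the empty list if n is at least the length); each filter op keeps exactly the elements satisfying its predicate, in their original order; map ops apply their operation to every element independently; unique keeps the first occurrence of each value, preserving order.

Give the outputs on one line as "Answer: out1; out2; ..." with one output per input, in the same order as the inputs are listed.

Execution, op by op:
  [24, 18, 34, -26, 17, 25, 18, 19] -> [-26, 17, 18, 18, 19, 24, 25, 34] -> [-26, 18, 18, 24, 34] -> [34, 24, 18, 18, -26] -> [-34, -24, -18, -18, 26]
  [-13, 14, -5] -> [-13, -5, 14] -> [14] -> [14] -> [-14]
  [-25, -48, -12, 26, -31, 6, 45, 49] -> [-48, -31, -25, -12, 6, 26, 45, 49] -> [-48, -12, 6, 26] -> [26, 6, -12, -48] -> [-26, -6, 12, 48]
  [16, 14, 31, -50, 42, -3, 30, 1, 32, -43] -> [-50, -43, -3, 1, 14, 16, 30, 31, 32, 42] -> [-50, 14, 16, 30, 32, 42] -> [42, 32, 30, 16, 14, -50] -> [-42, -32, -30, -16, -14, 50]

[-34, -24, -18, -18, 26]; [-14]; [-26, -6, 12, 48]; [-42, -32, -30, -16, -14, 50]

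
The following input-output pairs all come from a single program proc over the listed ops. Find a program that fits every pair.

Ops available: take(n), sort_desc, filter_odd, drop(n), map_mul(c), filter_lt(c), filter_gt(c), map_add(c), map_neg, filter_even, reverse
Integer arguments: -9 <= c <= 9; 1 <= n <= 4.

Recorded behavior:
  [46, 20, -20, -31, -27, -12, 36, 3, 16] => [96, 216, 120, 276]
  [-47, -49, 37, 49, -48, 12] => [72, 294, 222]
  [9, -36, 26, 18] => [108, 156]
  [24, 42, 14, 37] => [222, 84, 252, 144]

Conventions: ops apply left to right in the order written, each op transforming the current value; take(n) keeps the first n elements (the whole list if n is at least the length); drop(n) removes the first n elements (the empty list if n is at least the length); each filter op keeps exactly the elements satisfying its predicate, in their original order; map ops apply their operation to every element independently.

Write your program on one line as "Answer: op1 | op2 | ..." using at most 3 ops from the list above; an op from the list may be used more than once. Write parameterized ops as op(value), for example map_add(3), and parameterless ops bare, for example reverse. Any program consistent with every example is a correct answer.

filter_gt(9) | map_mul(6) | reverse

Check, running the answer program on each example:
  [46, 20, -20, -31, -27, -12, 36, 3, 16] -> [46, 20, 36, 16] -> [276, 120, 216, 96] -> [96, 216, 120, 276]
  [-47, -49, 37, 49, -48, 12] -> [37, 49, 12] -> [222, 294, 72] -> [72, 294, 222]
  [9, -36, 26, 18] -> [26, 18] -> [156, 108] -> [108, 156]
  [24, 42, 14, 37] -> [24, 42, 14, 37] -> [144, 252, 84, 222] -> [222, 84, 252, 144]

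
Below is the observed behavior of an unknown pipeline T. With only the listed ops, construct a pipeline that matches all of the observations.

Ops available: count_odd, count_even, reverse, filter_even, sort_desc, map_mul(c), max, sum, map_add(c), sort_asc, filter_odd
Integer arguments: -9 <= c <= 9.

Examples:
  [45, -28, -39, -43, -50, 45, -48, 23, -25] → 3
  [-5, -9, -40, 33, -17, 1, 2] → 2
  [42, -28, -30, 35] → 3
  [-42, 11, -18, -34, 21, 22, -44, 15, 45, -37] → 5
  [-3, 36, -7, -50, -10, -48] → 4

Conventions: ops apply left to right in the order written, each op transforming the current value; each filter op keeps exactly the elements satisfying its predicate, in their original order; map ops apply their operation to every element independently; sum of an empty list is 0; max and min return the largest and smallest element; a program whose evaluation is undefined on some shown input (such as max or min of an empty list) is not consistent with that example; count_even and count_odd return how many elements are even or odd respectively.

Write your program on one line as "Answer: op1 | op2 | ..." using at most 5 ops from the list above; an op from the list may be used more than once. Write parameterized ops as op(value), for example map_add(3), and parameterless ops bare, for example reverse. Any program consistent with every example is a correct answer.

sort_desc | map_add(-1) | sort_asc | count_odd

Check, running the answer program on each example:
  [45, -28, -39, -43, -50, 45, -48, 23, -25] -> [45, 45, 23, -25, -28, -39, -43, -48, -50] -> [44, 44, 22, -26, -29, -40, -44, -49, -51] -> [-51, -49, -44, -40, -29, -26, 22, 44, 44] -> 3
  [-5, -9, -40, 33, -17, 1, 2] -> [33, 2, 1, -5, -9, -17, -40] -> [32, 1, 0, -6, -10, -18, -41] -> [-41, -18, -10, -6, 0, 1, 32] -> 2
  [42, -28, -30, 35] -> [42, 35, -28, -30] -> [41, 34, -29, -31] -> [-31, -29, 34, 41] -> 3
  [-42, 11, -18, -34, 21, 22, -44, 15, 45, -37] -> [45, 22, 21, 15, 11, -18, -34, -37, -42, -44] -> [44, 21, 20, 14, 10, -19, -35, -38, -43, -45] -> [-45, -43, -38, -35, -19, 10, 14, 20, 21, 44] -> 5
  [-3, 36, -7, -50, -10, -48] -> [36, -3, -7, -10, -48, -50] -> [35, -4, -8, -11, -49, -51] -> [-51, -49, -11, -8, -4, 35] -> 4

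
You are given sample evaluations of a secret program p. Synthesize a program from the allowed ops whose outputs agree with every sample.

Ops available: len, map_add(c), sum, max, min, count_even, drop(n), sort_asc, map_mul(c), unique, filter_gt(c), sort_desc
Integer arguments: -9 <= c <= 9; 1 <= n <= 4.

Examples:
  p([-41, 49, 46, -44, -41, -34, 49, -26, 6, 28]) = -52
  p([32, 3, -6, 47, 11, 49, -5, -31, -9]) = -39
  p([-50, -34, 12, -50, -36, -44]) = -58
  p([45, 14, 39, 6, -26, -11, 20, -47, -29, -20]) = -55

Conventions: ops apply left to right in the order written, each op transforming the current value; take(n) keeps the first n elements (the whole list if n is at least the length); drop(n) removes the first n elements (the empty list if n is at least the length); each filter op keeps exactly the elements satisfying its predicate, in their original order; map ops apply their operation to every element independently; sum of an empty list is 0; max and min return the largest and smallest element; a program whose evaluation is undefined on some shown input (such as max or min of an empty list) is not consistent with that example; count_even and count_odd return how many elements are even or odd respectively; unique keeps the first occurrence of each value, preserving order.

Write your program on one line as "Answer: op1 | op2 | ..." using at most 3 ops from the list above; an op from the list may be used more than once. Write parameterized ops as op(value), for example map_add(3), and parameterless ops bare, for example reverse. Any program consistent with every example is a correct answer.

sort_asc | map_add(-8) | min

Check, running the answer program on each example:
  [-41, 49, 46, -44, -41, -34, 49, -26, 6, 28] -> [-44, -41, -41, -34, -26, 6, 28, 46, 49, 49] -> [-52, -49, -49, -42, -34, -2, 20, 38, 41, 41] -> -52
  [32, 3, -6, 47, 11, 49, -5, -31, -9] -> [-31, -9, -6, -5, 3, 11, 32, 47, 49] -> [-39, -17, -14, -13, -5, 3, 24, 39, 41] -> -39
  [-50, -34, 12, -50, -36, -44] -> [-50, -50, -44, -36, -34, 12] -> [-58, -58, -52, -44, -42, 4] -> -58
  [45, 14, 39, 6, -26, -11, 20, -47, -29, -20] -> [-47, -29, -26, -20, -11, 6, 14, 20, 39, 45] -> [-55, -37, -34, -28, -19, -2, 6, 12, 31, 37] -> -55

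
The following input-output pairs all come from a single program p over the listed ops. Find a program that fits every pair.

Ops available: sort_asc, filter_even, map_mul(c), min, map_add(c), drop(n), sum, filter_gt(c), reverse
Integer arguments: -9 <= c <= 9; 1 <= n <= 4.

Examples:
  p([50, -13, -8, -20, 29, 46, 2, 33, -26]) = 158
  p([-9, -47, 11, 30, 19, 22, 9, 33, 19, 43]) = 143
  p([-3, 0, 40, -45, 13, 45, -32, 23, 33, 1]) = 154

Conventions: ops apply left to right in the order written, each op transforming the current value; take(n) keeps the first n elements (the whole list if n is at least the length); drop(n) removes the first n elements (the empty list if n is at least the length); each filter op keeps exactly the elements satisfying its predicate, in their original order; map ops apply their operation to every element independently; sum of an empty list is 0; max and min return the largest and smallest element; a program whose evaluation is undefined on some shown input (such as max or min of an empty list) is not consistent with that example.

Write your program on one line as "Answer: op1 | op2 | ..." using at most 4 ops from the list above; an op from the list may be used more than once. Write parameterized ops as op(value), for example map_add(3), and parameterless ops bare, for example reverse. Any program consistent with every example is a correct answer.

reverse | drop(1) | filter_gt(5) | sum

Check, running the answer program on each example:
  [50, -13, -8, -20, 29, 46, 2, 33, -26] -> [-26, 33, 2, 46, 29, -20, -8, -13, 50] -> [33, 2, 46, 29, -20, -8, -13, 50] -> [33, 46, 29, 50] -> 158
  [-9, -47, 11, 30, 19, 22, 9, 33, 19, 43] -> [43, 19, 33, 9, 22, 19, 30, 11, -47, -9] -> [19, 33, 9, 22, 19, 30, 11, -47, -9] -> [19, 33, 9, 22, 19, 30, 11] -> 143
  [-3, 0, 40, -45, 13, 45, -32, 23, 33, 1] -> [1, 33, 23, -32, 45, 13, -45, 40, 0, -3] -> [33, 23, -32, 45, 13, -45, 40, 0, -3] -> [33, 23, 45, 13, 40] -> 154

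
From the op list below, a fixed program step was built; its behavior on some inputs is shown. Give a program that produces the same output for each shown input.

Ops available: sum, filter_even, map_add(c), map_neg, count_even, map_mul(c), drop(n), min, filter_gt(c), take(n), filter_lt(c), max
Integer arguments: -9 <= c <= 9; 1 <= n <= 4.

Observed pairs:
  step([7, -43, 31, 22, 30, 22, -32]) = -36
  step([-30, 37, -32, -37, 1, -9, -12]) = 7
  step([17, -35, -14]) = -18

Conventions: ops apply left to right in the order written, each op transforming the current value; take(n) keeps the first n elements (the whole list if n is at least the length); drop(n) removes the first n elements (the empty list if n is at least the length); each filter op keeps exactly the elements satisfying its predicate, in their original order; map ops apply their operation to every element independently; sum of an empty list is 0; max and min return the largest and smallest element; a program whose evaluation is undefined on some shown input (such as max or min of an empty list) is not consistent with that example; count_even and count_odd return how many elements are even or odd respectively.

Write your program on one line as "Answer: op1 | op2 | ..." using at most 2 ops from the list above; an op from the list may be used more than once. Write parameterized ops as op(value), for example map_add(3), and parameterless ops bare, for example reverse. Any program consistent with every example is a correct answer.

take(2) | sum

Check, running the answer program on each example:
  [7, -43, 31, 22, 30, 22, -32] -> [7, -43] -> -36
  [-30, 37, -32, -37, 1, -9, -12] -> [-30, 37] -> 7
  [17, -35, -14] -> [17, -35] -> -18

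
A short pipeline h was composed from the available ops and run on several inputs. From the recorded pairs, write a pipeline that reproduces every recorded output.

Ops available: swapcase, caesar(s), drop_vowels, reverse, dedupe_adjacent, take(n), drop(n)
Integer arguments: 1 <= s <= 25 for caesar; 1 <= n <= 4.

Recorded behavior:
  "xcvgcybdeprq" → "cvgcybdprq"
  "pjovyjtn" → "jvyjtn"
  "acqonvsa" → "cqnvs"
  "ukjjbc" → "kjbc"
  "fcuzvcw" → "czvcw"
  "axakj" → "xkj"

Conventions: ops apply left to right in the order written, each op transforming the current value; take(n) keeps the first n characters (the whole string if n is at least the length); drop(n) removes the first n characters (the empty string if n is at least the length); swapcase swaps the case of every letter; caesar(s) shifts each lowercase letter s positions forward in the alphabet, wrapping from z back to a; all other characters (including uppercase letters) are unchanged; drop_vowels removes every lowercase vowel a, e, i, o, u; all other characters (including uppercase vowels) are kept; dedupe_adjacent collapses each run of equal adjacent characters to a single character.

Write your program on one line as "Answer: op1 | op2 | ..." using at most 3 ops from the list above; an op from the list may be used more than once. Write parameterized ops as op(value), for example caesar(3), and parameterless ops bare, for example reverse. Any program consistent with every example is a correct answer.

drop(1) | drop_vowels | dedupe_adjacent

Check, running the answer program on each example:
  "xcvgcybdeprq" -> "cvgcybdeprq" -> "cvgcybdprq" -> "cvgcybdprq"
  "pjovyjtn" -> "jovyjtn" -> "jvyjtn" -> "jvyjtn"
  "acqonvsa" -> "cqonvsa" -> "cqnvs" -> "cqnvs"
  "ukjjbc" -> "kjjbc" -> "kjjbc" -> "kjbc"
  "fcuzvcw" -> "cuzvcw" -> "czvcw" -> "czvcw"
  "axakj" -> "xakj" -> "xkj" -> "xkj"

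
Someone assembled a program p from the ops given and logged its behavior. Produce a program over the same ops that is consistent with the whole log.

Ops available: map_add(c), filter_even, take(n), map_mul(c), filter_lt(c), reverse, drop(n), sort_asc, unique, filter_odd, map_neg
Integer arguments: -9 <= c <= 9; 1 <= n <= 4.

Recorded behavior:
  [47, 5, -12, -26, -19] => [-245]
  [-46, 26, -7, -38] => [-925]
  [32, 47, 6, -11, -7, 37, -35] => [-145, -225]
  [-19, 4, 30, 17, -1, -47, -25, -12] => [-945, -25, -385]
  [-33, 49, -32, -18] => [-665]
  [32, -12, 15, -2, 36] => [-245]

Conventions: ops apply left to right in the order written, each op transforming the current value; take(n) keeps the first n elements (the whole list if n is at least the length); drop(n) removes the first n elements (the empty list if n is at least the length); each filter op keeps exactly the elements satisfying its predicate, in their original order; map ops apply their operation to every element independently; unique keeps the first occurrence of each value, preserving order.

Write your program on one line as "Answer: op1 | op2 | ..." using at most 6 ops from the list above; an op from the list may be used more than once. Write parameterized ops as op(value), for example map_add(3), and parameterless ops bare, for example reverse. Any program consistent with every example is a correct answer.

map_mul(5) | reverse | map_mul(4) | drop(2) | filter_lt(0) | map_add(-5)

Check, running the answer program on each example:
  [47, 5, -12, -26, -19] -> [235, 25, -60, -130, -95] -> [-95, -130, -60, 25, 235] -> [-380, -520, -240, 100, 940] -> [-240, 100, 940] -> [-240] -> [-245]
  [-46, 26, -7, -38] -> [-230, 130, -35, -190] -> [-190, -35, 130, -230] -> [-760, -140, 520, -920] -> [520, -920] -> [-920] -> [-925]
  [32, 47, 6, -11, -7, 37, -35] -> [160, 235, 30, -55, -35, 185, -175] -> [-175, 185, -35, -55, 30, 235, 160] -> [-700, 740, -140, -220, 120, 940, 640] -> [-140, -220, 120, 940, 640] -> [-140, -220] -> [-145, -225]
  [-19, 4, 30, 17, -1, -47, -25, -12] -> [-95, 20, 150, 85, -5, -235, -125, -60] -> [-60, -125, -235, -5, 85, 150, 20, -95] -> [-240, -500, -940, -20, 340, 600, 80, -380] -> [-940, -20, 340, 600, 80, -380] -> [-940, -20, -380] -> [-945, -25, -385]
  [-33, 49, -32, -18] -> [-165, 245, -160, -90] -> [-90, -160, 245, -165] -> [-360, -640, 980, -660] -> [980, -660] -> [-660] -> [-665]
  [32, -12, 15, -2, 36] -> [160, -60, 75, -10, 180] -> [180, -10, 75, -60, 160] -> [720, -40, 300, -240, 640] -> [300, -240, 640] -> [-240] -> [-245]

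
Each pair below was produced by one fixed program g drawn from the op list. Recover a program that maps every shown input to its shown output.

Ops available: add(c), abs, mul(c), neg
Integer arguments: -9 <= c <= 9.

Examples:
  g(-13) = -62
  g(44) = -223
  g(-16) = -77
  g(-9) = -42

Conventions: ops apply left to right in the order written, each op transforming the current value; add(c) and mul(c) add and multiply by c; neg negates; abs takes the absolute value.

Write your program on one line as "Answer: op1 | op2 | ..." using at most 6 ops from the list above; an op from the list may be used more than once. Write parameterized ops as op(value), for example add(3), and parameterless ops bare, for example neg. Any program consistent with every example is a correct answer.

mul(5) | neg | add(-3) | abs | neg

Check, running the answer program on each example:
  -13 -> -65 -> 65 -> 62 -> 62 -> -62
  44 -> 220 -> -220 -> -223 -> 223 -> -223
  -16 -> -80 -> 80 -> 77 -> 77 -> -77
  -9 -> -45 -> 45 -> 42 -> 42 -> -42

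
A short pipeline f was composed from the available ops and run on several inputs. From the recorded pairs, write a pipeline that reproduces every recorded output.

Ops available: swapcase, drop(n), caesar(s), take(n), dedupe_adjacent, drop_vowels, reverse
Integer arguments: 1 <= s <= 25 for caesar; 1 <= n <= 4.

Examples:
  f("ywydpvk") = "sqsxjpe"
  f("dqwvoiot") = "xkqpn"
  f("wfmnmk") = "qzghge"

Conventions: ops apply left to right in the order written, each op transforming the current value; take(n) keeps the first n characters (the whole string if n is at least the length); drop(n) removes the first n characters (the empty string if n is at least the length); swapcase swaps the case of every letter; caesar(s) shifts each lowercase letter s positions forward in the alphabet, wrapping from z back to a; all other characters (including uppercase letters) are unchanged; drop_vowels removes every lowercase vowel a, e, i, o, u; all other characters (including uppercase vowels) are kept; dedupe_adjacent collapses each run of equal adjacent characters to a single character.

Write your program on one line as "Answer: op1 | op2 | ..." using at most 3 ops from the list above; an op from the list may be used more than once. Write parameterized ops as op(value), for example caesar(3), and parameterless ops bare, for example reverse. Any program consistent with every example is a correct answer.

drop_vowels | caesar(20)

Check, running the answer program on each example:
  "ywydpvk" -> "ywydpvk" -> "sqsxjpe"
  "dqwvoiot" -> "dqwvt" -> "xkqpn"
  "wfmnmk" -> "wfmnmk" -> "qzghge"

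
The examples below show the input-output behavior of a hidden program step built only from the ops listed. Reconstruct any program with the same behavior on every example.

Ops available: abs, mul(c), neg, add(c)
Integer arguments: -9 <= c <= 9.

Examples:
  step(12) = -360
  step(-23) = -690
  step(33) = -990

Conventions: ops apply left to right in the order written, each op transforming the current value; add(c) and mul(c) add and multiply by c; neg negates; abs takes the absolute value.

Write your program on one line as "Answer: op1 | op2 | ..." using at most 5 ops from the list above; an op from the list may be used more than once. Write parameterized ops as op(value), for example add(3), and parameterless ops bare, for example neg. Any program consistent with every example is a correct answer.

mul(5) | abs | neg | mul(6)

Check, running the answer program on each example:
  12 -> 60 -> 60 -> -60 -> -360
  -23 -> -115 -> 115 -> -115 -> -690
  33 -> 165 -> 165 -> -165 -> -990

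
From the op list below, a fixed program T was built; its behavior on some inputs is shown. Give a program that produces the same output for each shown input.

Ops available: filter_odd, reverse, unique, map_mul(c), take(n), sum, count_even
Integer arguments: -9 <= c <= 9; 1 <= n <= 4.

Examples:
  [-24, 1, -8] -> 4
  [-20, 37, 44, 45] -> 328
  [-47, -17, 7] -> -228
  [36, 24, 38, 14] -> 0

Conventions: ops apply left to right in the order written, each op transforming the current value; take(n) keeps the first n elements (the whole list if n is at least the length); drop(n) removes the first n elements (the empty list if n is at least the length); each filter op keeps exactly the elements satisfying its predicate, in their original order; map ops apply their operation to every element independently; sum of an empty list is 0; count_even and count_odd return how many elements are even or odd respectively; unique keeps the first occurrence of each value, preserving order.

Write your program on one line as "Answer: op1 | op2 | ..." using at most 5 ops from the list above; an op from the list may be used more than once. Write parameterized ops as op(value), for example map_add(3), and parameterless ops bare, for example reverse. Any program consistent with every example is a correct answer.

filter_odd | map_mul(4) | reverse | sum

Check, running the answer program on each example:
  [-24, 1, -8] -> [1] -> [4] -> [4] -> 4
  [-20, 37, 44, 45] -> [37, 45] -> [148, 180] -> [180, 148] -> 328
  [-47, -17, 7] -> [-47, -17, 7] -> [-188, -68, 28] -> [28, -68, -188] -> -228
  [36, 24, 38, 14] -> [] -> [] -> [] -> 0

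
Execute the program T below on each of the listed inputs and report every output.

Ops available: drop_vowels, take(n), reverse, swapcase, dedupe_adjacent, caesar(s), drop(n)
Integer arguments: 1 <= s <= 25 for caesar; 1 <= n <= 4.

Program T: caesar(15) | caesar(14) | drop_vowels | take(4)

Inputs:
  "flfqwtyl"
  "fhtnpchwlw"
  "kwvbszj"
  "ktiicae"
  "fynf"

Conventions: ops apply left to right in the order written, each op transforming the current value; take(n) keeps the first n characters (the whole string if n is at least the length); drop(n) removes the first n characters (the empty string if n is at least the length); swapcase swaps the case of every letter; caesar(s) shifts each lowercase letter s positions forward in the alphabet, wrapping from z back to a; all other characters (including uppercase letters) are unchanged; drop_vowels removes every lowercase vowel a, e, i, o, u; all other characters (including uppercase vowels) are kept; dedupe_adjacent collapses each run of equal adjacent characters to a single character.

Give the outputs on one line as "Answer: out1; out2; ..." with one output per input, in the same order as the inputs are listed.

Execution, op by op:
  "flfqwtyl" -> "uauflina" -> "ioitzwbo" -> "tzwb" -> "tzwb"
  "fhtnpchwlw" -> "uwicerwlal" -> "ikwqsfkzoz" -> "kwqsfkzz" -> "kwqs"
  "kwvbszj" -> "zlkqhoy" -> "nzyevcm" -> "nzyvcm" -> "nzyv"
  "ktiicae" -> "zixxrpt" -> "nwllfdh" -> "nwllfdh" -> "nwll"
  "fynf" -> "uncu" -> "ibqi" -> "bq" -> "bq"

"tzwb"; "kwqs"; "nzyv"; "nwll"; "bq"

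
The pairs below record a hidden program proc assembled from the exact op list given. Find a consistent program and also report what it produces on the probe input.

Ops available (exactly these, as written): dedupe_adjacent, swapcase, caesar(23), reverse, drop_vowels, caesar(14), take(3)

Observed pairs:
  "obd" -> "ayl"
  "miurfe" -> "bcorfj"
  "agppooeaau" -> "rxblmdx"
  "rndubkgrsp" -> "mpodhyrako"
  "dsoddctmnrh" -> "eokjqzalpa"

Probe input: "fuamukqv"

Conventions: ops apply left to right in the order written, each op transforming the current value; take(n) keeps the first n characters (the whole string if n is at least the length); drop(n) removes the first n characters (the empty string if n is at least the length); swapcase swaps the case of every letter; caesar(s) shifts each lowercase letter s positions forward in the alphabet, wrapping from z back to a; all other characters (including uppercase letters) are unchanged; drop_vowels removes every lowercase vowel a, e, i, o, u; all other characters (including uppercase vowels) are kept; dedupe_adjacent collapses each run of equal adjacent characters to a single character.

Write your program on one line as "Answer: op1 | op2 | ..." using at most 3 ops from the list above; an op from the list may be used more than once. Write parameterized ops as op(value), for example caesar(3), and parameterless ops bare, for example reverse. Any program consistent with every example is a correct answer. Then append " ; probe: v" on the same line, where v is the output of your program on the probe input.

dedupe_adjacent | caesar(23) | reverse ; probe: "snhrjxrc"

Check, running the answer program on each example:
  "obd" -> "obd" -> "lya" -> "ayl"
  "miurfe" -> "miurfe" -> "jfrocb" -> "bcorfj"
  "agppooeaau" -> "agpoeau" -> "xdmlbxr" -> "rxblmdx"
  "rndubkgrsp" -> "rndubkgrsp" -> "okaryhdopm" -> "mpodhyrako"
  "dsoddctmnrh" -> "dsodctmnrh" -> "aplazqjkoe" -> "eokjqzalpa"
  probe: "fuamukqv" -> "fuamukqv" -> "crxjrhns" -> "snhrjxrc"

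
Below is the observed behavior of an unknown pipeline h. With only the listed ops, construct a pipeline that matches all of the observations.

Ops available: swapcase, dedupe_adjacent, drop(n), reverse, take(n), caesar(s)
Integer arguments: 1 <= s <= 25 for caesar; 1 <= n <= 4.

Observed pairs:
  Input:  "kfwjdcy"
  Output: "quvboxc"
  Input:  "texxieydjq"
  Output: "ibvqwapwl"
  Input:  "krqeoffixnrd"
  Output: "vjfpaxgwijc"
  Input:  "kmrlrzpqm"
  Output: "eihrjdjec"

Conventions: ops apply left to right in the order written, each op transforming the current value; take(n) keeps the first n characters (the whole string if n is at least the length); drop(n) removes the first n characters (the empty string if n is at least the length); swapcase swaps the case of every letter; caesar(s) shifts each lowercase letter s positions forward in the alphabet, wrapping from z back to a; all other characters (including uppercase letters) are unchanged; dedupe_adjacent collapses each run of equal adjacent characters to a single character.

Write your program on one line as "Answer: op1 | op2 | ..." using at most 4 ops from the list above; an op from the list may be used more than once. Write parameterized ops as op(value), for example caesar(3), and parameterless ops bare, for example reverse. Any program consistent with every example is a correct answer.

caesar(18) | reverse | dedupe_adjacent

Check, running the answer program on each example:
  "kfwjdcy" -> "cxobvuq" -> "quvboxc" -> "quvboxc"
  "texxieydjq" -> "lwppawqvbi" -> "ibvqwappwl" -> "ibvqwapwl"
  "krqeoffixnrd" -> "cjiwgxxapfjv" -> "vjfpaxxgwijc" -> "vjfpaxgwijc"
  "kmrlrzpqm" -> "cejdjrhie" -> "eihrjdjec" -> "eihrjdjec"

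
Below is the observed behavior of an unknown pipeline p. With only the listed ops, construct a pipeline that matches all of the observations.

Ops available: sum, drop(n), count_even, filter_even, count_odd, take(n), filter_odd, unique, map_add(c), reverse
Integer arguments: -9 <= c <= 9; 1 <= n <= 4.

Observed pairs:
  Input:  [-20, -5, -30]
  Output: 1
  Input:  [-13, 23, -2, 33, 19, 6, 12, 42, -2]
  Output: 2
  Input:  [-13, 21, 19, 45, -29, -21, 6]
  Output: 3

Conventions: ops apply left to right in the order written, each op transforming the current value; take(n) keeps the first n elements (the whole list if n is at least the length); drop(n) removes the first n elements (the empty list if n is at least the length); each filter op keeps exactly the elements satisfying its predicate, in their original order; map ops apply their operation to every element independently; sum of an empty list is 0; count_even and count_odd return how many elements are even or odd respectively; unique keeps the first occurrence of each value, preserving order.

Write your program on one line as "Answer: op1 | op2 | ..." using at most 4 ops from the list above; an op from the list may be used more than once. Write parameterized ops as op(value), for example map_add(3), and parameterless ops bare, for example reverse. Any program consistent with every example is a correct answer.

take(4) | drop(1) | count_odd

Check, running the answer program on each example:
  [-20, -5, -30] -> [-20, -5, -30] -> [-5, -30] -> 1
  [-13, 23, -2, 33, 19, 6, 12, 42, -2] -> [-13, 23, -2, 33] -> [23, -2, 33] -> 2
  [-13, 21, 19, 45, -29, -21, 6] -> [-13, 21, 19, 45] -> [21, 19, 45] -> 3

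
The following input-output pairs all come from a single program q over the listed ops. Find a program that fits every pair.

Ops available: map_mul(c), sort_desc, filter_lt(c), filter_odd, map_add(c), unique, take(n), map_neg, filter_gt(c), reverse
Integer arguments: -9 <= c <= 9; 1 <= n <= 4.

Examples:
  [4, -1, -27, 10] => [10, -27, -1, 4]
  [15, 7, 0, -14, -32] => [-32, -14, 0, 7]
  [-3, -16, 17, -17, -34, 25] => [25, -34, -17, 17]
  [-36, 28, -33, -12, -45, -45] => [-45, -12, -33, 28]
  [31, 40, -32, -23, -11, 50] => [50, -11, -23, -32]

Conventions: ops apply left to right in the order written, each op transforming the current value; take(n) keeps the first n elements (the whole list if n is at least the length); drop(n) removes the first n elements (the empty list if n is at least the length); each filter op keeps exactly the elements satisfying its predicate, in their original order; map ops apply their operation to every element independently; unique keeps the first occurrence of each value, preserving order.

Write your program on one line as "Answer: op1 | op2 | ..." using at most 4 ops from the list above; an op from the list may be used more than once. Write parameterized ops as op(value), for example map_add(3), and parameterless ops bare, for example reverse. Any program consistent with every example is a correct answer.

unique | reverse | take(4)

Check, running the answer program on each example:
  [4, -1, -27, 10] -> [4, -1, -27, 10] -> [10, -27, -1, 4] -> [10, -27, -1, 4]
  [15, 7, 0, -14, -32] -> [15, 7, 0, -14, -32] -> [-32, -14, 0, 7, 15] -> [-32, -14, 0, 7]
  [-3, -16, 17, -17, -34, 25] -> [-3, -16, 17, -17, -34, 25] -> [25, -34, -17, 17, -16, -3] -> [25, -34, -17, 17]
  [-36, 28, -33, -12, -45, -45] -> [-36, 28, -33, -12, -45] -> [-45, -12, -33, 28, -36] -> [-45, -12, -33, 28]
  [31, 40, -32, -23, -11, 50] -> [31, 40, -32, -23, -11, 50] -> [50, -11, -23, -32, 40, 31] -> [50, -11, -23, -32]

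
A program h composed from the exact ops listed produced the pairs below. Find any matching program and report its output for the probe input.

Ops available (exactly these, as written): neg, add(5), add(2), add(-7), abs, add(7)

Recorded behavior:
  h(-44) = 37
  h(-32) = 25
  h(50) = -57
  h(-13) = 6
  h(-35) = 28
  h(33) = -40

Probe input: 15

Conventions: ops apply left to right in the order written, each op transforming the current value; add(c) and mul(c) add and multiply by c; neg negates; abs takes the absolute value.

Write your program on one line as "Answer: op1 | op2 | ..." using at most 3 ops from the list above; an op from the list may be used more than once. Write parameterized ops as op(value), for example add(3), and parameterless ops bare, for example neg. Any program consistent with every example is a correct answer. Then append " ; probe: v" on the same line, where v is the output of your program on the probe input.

neg | add(-7) ; probe: -22

Check, running the answer program on each example:
  -44 -> 44 -> 37
  -32 -> 32 -> 25
  50 -> -50 -> -57
  -13 -> 13 -> 6
  -35 -> 35 -> 28
  33 -> -33 -> -40
  probe: 15 -> -15 -> -22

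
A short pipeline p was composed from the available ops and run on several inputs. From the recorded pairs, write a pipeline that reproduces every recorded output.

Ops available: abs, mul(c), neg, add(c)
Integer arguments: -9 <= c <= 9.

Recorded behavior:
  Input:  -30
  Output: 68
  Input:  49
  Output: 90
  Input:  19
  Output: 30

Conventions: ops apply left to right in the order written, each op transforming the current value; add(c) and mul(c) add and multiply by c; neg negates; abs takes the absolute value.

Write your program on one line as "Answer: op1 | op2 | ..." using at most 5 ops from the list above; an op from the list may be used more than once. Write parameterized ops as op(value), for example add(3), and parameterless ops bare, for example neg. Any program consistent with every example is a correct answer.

neg | mul(2) | add(8) | abs

Check, running the answer program on each example:
  -30 -> 30 -> 60 -> 68 -> 68
  49 -> -49 -> -98 -> -90 -> 90
  19 -> -19 -> -38 -> -30 -> 30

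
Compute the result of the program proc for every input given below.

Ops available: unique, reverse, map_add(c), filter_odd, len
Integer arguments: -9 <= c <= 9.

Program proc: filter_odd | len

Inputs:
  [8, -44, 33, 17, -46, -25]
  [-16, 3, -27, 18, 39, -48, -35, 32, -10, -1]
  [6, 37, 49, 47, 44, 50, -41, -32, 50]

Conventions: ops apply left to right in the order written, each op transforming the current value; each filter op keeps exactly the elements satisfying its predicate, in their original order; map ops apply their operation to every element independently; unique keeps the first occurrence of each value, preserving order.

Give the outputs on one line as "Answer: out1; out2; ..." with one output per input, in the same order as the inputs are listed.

3; 5; 4

Execution, op by op:
  [8, -44, 33, 17, -46, -25] -> [33, 17, -25] -> 3
  [-16, 3, -27, 18, 39, -48, -35, 32, -10, -1] -> [3, -27, 39, -35, -1] -> 5
  [6, 37, 49, 47, 44, 50, -41, -32, 50] -> [37, 49, 47, -41] -> 4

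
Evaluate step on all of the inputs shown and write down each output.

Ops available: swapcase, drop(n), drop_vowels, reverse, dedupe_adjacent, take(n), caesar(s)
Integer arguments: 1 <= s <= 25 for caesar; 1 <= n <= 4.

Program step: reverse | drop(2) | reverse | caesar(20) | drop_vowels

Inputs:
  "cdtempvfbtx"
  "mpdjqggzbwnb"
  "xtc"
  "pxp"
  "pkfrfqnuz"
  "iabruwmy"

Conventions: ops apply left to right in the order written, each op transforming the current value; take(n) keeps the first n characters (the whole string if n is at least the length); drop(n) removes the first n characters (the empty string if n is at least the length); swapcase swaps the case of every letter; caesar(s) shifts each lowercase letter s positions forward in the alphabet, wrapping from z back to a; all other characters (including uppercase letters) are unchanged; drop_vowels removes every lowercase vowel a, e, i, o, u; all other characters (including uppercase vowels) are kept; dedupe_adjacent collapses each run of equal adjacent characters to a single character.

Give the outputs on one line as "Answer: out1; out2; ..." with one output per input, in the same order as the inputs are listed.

Execution, op by op:
  "cdtempvfbtx" -> "xtbfvpmetdc" -> "bfvpmetdc" -> "cdtempvfb" -> "wxnygjpzv" -> "wxnygjpzv"
  "mpdjqggzbwnb" -> "bnwbzggqjdpm" -> "wbzggqjdpm" -> "mpdjqggzbw" -> "gjxdkaatvq" -> "gjxdktvq"
  "xtc" -> "ctx" -> "x" -> "x" -> "r" -> "r"
  "pxp" -> "pxp" -> "p" -> "p" -> "j" -> "j"
  "pkfrfqnuz" -> "zunqfrfkp" -> "nqfrfkp" -> "pkfrfqn" -> "jezlzkh" -> "jzlzkh"
  "iabruwmy" -> "ymwurbai" -> "wurbai" -> "iabruw" -> "cuvloq" -> "cvlq"

"wxnygjpzv"; "gjxdktvq"; "r"; "j"; "jzlzkh"; "cvlq"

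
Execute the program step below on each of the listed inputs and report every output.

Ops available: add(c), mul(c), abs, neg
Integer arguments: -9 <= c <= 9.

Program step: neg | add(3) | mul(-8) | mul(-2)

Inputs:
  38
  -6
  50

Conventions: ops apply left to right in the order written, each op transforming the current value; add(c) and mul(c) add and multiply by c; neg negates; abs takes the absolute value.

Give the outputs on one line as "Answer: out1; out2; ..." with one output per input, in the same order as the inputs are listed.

-560; 144; -752

Execution, op by op:
  38 -> -38 -> -35 -> 280 -> -560
  -6 -> 6 -> 9 -> -72 -> 144
  50 -> -50 -> -47 -> 376 -> -752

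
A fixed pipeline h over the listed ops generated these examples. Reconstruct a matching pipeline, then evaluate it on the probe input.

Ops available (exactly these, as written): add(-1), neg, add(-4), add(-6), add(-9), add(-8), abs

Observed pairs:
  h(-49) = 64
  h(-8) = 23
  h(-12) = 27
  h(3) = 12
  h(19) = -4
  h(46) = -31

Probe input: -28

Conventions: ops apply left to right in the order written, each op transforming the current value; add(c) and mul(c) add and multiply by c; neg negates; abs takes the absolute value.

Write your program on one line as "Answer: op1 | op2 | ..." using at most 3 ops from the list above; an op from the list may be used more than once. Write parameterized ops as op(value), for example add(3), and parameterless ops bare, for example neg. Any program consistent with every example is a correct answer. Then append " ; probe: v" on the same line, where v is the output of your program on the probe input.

add(-9) | add(-6) | neg ; probe: 43

Check, running the answer program on each example:
  -49 -> -58 -> -64 -> 64
  -8 -> -17 -> -23 -> 23
  -12 -> -21 -> -27 -> 27
  3 -> -6 -> -12 -> 12
  19 -> 10 -> 4 -> -4
  46 -> 37 -> 31 -> -31
  probe: -28 -> -37 -> -43 -> 43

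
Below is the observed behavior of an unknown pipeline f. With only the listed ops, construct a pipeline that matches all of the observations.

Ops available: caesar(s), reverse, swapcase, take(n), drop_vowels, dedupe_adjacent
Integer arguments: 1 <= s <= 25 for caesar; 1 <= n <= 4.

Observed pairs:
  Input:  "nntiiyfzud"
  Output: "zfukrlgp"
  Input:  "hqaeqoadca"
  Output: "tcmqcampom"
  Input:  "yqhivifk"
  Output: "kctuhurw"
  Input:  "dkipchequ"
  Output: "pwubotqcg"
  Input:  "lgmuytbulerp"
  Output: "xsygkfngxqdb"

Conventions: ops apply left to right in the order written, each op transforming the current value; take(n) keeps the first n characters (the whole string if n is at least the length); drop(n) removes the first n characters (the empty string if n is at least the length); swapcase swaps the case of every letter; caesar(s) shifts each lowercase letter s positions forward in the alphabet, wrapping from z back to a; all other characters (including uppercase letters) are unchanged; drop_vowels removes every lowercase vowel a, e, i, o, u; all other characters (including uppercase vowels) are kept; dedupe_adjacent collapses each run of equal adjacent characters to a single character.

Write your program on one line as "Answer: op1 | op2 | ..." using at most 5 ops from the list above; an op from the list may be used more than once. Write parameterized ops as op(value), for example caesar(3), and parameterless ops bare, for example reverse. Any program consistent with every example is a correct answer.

reverse | caesar(15) | dedupe_adjacent | caesar(23) | reverse

Check, running the answer program on each example:
  "nntiiyfzud" -> "duzfyiitnn" -> "sjounxxicc" -> "sjounxic" -> "pglrkufz" -> "zfukrlgp"
  "hqaeqoadca" -> "acdaoqeaqh" -> "prspdftpfw" -> "prspdftpfw" -> "mopmacqmct" -> "tcmqcampom"
  "yqhivifk" -> "kfivihqy" -> "zuxkxwfn" -> "zuxkxwfn" -> "wruhutck" -> "kctuhurw"
  "dkipchequ" -> "uqehcpikd" -> "jftwrexzs" -> "jftwrexzs" -> "gcqtobuwp" -> "pwubotqcg"
  "lgmuytbulerp" -> "prelubtyumgl" -> "egtajqinjbva" -> "egtajqinjbva" -> "bdqxgnfkgysx" -> "xsygkfngxqdb"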